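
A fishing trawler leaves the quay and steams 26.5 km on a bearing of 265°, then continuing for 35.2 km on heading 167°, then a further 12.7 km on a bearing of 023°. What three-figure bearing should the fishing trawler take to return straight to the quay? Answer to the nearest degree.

Leg 1 (265°, 26.5 km): east 26.5 sin 265° = -26.40, north 26.5 cos 265° = -2.31
Leg 2 (167°, 35.2 km): east 35.2 sin 167° = 7.92, north 35.2 cos 167° = -34.30
Leg 3 (023°, 12.7 km): east 12.7 sin 23° = 4.96, north 12.7 cos 23° = 11.69
Net displacement: -13.52 east, -24.92 north. Direction back to start is (13.52, 24.92): bearing = atan2(13.52, 24.92) mod 360° = 28.48° ≈ 028°.

028°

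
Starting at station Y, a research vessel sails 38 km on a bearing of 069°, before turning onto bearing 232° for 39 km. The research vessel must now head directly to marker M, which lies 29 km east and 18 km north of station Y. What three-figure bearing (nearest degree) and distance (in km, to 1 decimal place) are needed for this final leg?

041°, 37.3 km

Leg 1 (069°, 38 km): east 38 sin 69° = 35.48, north 38 cos 69° = 13.62
Leg 2 (232°, 39 km): east 39 sin 232° = -30.73, north 39 cos 232° = -24.01
Current position: (4.74, -10.39). Target: (29, 18). Remaining: Δeast = 24.26, Δnorth = 28.39.
Bearing = atan2(24.26, 28.39) mod 360° = 40.51°; distance = √((24.26)² + (28.39)²) = 37.343 km.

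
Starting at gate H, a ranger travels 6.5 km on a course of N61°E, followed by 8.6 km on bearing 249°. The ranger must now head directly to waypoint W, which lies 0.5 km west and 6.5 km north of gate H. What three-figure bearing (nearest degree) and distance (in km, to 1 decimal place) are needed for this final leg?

016°, 6.7 km

Leg 1 (N61°E, 6.5 km): east 6.5 sin 61° = 5.69, north 6.5 cos 61° = 3.15
Leg 2 (249°, 8.6 km): east 8.6 sin 249° = -8.03, north 8.6 cos 249° = -3.08
Current position: (-2.34, 0.07). Target: (-0.5, 6.5). Remaining: Δeast = 1.84, Δnorth = 6.43.
Bearing = atan2(1.84, 6.43) mod 360° = 16.00°; distance = √((1.84)² + (6.43)²) = 6.690 km.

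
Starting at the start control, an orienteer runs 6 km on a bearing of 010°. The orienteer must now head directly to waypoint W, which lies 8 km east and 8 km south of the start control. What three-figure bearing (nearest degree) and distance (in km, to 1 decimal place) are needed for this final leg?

Leg 1 (010°, 6 km): east 6 sin 10° = 1.04, north 6 cos 10° = 5.91
Current position: (1.04, 5.91). Target: (8, -8). Remaining: Δeast = 6.96, Δnorth = -13.91.
Bearing = atan2(6.96, -13.91) mod 360° = 153.42°; distance = √((6.96)² + (-13.91)²) = 15.552 km.

153°, 15.6 km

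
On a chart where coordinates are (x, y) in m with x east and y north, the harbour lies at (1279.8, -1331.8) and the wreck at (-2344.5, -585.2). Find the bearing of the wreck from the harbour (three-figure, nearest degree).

Δeast = -2344.5 − 1279.8 = -3624.30; Δnorth = -585.2 − -1331.8 = 746.60.
Bearing = atan2(Δeast, Δnorth) mod 360° = 281.64° ≈ 282°.

282°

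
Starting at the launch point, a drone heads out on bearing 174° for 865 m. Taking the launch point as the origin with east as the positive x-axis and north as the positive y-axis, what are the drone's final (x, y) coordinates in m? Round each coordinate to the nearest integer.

Leg 1 (174°, 865 m): east 865 sin 174° = 90.42, north 865 cos 174° = -860.26
Summing: 90.42 m east, -860.26 m north → (90, -860).

(90, -860)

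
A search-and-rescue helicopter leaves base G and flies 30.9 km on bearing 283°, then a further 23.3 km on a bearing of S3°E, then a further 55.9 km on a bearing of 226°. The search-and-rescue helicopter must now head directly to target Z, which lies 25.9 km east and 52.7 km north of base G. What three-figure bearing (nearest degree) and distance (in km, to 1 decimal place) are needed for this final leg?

Leg 1 (283°, 30.9 km): east 30.9 sin 283° = -30.11, north 30.9 cos 283° = 6.95
Leg 2 (S3°E, 23.3 km): east 23.3 sin 177° = 1.22, north 23.3 cos 177° = -23.27
Leg 3 (226°, 55.9 km): east 55.9 sin 226° = -40.21, north 55.9 cos 226° = -38.83
Current position: (-69.10, -55.15). Target: (25.9, 52.7). Remaining: Δeast = 95.00, Δnorth = 107.85.
Bearing = atan2(95.00, 107.85) mod 360° = 41.38°; distance = √((95.00)² + (107.85)²) = 143.723 km.

041°, 143.7 km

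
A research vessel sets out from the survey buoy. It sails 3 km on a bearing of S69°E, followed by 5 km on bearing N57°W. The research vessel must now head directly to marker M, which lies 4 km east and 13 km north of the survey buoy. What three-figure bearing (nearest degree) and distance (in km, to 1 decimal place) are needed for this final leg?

025°, 12.6 km

Leg 1 (S69°E, 3 km): east 3 sin 111° = 2.80, north 3 cos 111° = -1.08
Leg 2 (N57°W, 5 km): east 5 sin 303° = -4.19, north 5 cos 303° = 2.72
Current position: (-1.39, 1.65). Target: (4, 13). Remaining: Δeast = 5.39, Δnorth = 11.35.
Bearing = atan2(5.39, 11.35) mod 360° = 25.41°; distance = √((5.39)² + (11.35)²) = 12.568 km.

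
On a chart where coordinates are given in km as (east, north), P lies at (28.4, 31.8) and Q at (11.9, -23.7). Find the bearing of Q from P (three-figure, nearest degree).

197°

Δeast = 11.9 − 28.4 = -16.50; Δnorth = -23.7 − 31.8 = -55.50.
Bearing = atan2(Δeast, Δnorth) mod 360° = 196.56° ≈ 197°.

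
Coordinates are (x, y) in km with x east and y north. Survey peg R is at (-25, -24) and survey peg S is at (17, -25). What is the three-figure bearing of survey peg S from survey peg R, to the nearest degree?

Δeast = 17 − -25 = 42.00; Δnorth = -25 − -24 = -1.00.
Bearing = atan2(Δeast, Δnorth) mod 360° = 91.36° ≈ 091°.

091°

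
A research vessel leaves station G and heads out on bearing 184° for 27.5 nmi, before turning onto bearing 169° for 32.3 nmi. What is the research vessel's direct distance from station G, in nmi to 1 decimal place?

Leg 1 (184°, 27.5 nmi): east 27.5 sin 184° = -1.92, north 27.5 cos 184° = -27.43
Leg 2 (169°, 32.3 nmi): east 32.3 sin 169° = 6.16, north 32.3 cos 169° = -31.71
Net: 4.24 east, -59.14 north. Distance = √((4.24)² + (-59.14)²) = 59.292 nmi.

59.3 nmi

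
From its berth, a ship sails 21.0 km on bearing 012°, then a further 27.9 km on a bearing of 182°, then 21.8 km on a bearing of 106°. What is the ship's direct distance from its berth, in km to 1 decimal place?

Leg 1 (012°, 21.0 km): east 21.0 sin 12° = 4.37, north 21.0 cos 12° = 20.54
Leg 2 (182°, 27.9 km): east 27.9 sin 182° = -0.97, north 27.9 cos 182° = -27.88
Leg 3 (106°, 21.8 km): east 21.8 sin 106° = 20.96, north 21.8 cos 106° = -6.01
Net: 24.35 east, -13.35 north. Distance = √((24.35)² + (-13.35)²) = 27.768 km.

27.8 km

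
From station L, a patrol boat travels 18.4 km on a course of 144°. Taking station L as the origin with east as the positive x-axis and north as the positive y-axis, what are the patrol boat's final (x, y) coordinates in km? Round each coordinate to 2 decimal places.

(10.82, -14.89)

Leg 1 (144°, 18.4 km): east 18.4 sin 144° = 10.82, north 18.4 cos 144° = -14.89
Summing: 10.82 km east, -14.89 km north → (10.82, -14.89).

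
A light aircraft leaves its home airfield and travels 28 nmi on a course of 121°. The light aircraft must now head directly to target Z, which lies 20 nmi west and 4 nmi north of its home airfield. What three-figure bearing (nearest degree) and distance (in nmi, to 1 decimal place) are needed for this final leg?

293°, 47.7 nmi

Leg 1 (121°, 28 nmi): east 28 sin 121° = 24.00, north 28 cos 121° = -14.42
Current position: (24.00, -14.42). Target: (-20, 4). Remaining: Δeast = -44.00, Δnorth = 18.42.
Bearing = atan2(-44.00, 18.42) mod 360° = 292.72°; distance = √((-44.00)² + (18.42)²) = 47.701 nmi.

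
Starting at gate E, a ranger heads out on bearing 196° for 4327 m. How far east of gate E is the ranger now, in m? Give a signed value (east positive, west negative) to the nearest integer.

-1193 m

Leg 1 (196°, 4327 m): east 4327 sin 196° = -1192.68, north 4327 cos 196° = -4159.38
Net east component: -1192.68 m.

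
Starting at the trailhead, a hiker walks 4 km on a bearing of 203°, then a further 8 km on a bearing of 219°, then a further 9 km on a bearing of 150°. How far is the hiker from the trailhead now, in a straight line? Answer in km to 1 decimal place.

Leg 1 (203°, 4 km): east 4 sin 203° = -1.56, north 4 cos 203° = -3.68
Leg 2 (219°, 8 km): east 8 sin 219° = -5.03, north 8 cos 219° = -6.22
Leg 3 (150°, 9 km): east 9 sin 150° = 4.50, north 9 cos 150° = -7.79
Net: -2.10 east, -17.69 north. Distance = √((-2.10)² + (-17.69)²) = 17.817 km.

17.8 km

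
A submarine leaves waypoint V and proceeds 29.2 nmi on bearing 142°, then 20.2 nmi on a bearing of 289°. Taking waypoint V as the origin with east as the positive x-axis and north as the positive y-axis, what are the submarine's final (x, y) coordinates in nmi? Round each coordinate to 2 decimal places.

Leg 1 (142°, 29.2 nmi): east 29.2 sin 142° = 17.98, north 29.2 cos 142° = -23.01
Leg 2 (289°, 20.2 nmi): east 20.2 sin 289° = -19.10, north 20.2 cos 289° = 6.58
Summing: -1.12 nmi east, -16.43 nmi north → (-1.12, -16.43).

(-1.12, -16.43)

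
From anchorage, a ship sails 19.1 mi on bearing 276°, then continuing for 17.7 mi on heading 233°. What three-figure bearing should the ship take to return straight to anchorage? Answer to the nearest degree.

075°

Leg 1 (276°, 19.1 mi): east 19.1 sin 276° = -19.00, north 19.1 cos 276° = 2.00
Leg 2 (233°, 17.7 mi): east 17.7 sin 233° = -14.14, north 17.7 cos 233° = -10.65
Net displacement: -33.13 east, -8.66 north. Direction back to start is (33.13, 8.66): bearing = atan2(33.13, 8.66) mod 360° = 75.36° ≈ 075°.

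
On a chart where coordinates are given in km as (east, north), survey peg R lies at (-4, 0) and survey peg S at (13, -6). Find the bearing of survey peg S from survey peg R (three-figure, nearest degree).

Δeast = 13 − -4 = 17.00; Δnorth = -6 − 0 = -6.00.
Bearing = atan2(Δeast, Δnorth) mod 360° = 109.44° ≈ 109°.

109°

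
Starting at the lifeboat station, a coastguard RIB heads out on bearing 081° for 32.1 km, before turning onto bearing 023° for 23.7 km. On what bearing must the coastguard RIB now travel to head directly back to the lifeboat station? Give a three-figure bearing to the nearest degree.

Leg 1 (081°, 32.1 km): east 32.1 sin 81° = 31.70, north 32.1 cos 81° = 5.02
Leg 2 (023°, 23.7 km): east 23.7 sin 23° = 9.26, north 23.7 cos 23° = 21.82
Net displacement: 40.97 east, 26.84 north. Direction back to start is (-40.97, -26.84): bearing = atan2(-40.97, -26.84) mod 360° = 236.77° ≈ 237°.

237°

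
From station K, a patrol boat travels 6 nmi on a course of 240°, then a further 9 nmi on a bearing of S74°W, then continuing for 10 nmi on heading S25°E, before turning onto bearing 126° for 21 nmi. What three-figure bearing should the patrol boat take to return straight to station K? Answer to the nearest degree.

Leg 1 (240°, 6 nmi): east 6 sin 240° = -5.20, north 6 cos 240° = -3.00
Leg 2 (S74°W, 9 nmi): east 9 sin 254° = -8.65, north 9 cos 254° = -2.48
Leg 3 (S25°E, 10 nmi): east 10 sin 155° = 4.23, north 10 cos 155° = -9.06
Leg 4 (126°, 21 nmi): east 21 sin 126° = 16.99, north 21 cos 126° = -12.34
Net displacement: 7.37 east, -26.89 north. Direction back to start is (-7.37, 26.89): bearing = atan2(-7.37, 26.89) mod 360° = 344.68° ≈ 345°.

345°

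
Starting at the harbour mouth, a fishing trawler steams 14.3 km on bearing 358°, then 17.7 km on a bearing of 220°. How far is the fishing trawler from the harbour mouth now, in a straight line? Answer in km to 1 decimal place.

Leg 1 (358°, 14.3 km): east 14.3 sin 358° = -0.50, north 14.3 cos 358° = 14.29
Leg 2 (220°, 17.7 km): east 17.7 sin 220° = -11.38, north 17.7 cos 220° = -13.56
Net: -11.88 east, 0.73 north. Distance = √((-11.88)² + (0.73)²) = 11.899 km.

11.9 km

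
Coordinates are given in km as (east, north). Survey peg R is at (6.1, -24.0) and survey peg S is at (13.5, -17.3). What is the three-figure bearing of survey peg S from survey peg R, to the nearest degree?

048°

Δeast = 13.5 − 6.1 = 7.40; Δnorth = -17.3 − -24.0 = 6.70.
Bearing = atan2(Δeast, Δnorth) mod 360° = 47.84° ≈ 048°.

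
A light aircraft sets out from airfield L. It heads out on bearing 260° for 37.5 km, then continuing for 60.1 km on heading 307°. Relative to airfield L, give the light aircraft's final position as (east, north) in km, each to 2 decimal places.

(-84.93, 29.66)

Leg 1 (260°, 37.5 km): east 37.5 sin 260° = -36.93, north 37.5 cos 260° = -6.51
Leg 2 (307°, 60.1 km): east 60.1 sin 307° = -48.00, north 60.1 cos 307° = 36.17
Summing: -84.93 km east, 29.66 km north → (-84.93, 29.66).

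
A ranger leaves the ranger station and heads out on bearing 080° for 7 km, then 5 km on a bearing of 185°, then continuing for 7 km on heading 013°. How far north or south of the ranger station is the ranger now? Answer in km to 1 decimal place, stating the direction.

Leg 1 (080°, 7 km): east 7 sin 80° = 6.89, north 7 cos 80° = 1.22
Leg 2 (185°, 5 km): east 5 sin 185° = -0.44, north 5 cos 185° = -4.98
Leg 3 (013°, 7 km): east 7 sin 13° = 1.57, north 7 cos 13° = 6.82
Net north component: 3.06 km.

3.1 km north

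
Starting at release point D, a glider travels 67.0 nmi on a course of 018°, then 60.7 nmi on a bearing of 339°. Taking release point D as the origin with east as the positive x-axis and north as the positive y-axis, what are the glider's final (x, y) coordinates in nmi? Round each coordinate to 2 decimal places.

(-1.05, 120.39)

Leg 1 (018°, 67.0 nmi): east 67.0 sin 18° = 20.70, north 67.0 cos 18° = 63.72
Leg 2 (339°, 60.7 nmi): east 60.7 sin 339° = -21.75, north 60.7 cos 339° = 56.67
Summing: -1.05 nmi east, 120.39 nmi north → (-1.05, 120.39).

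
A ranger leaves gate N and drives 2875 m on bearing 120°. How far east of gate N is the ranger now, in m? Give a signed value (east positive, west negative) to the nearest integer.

Leg 1 (120°, 2875 m): east 2875 sin 120° = 2489.82, north 2875 cos 120° = -1437.50
Net east component: 2489.82 m.

2490 m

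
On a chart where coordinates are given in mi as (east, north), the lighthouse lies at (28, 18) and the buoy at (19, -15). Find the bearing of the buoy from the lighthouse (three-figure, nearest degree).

195°

Δeast = 19 − 28 = -9.00; Δnorth = -15 − 18 = -33.00.
Bearing = atan2(Δeast, Δnorth) mod 360° = 195.26° ≈ 195°.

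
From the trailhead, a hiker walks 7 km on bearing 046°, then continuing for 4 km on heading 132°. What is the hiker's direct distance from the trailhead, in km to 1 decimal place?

8.3 km

Leg 1 (046°, 7 km): east 7 sin 46° = 5.04, north 7 cos 46° = 4.86
Leg 2 (132°, 4 km): east 4 sin 132° = 2.97, north 4 cos 132° = -2.68
Net: 8.01 east, 2.19 north. Distance = √((8.01)² + (2.19)²) = 8.301 km.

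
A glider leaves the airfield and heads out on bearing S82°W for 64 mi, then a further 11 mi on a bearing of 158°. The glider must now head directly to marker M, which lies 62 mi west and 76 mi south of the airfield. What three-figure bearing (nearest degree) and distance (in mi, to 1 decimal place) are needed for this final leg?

183°, 57.0 mi

Leg 1 (S82°W, 64 mi): east 64 sin 262° = -63.38, north 64 cos 262° = -8.91
Leg 2 (158°, 11 mi): east 11 sin 158° = 4.12, north 11 cos 158° = -10.20
Current position: (-59.26, -19.11). Target: (-62, -76). Remaining: Δeast = -2.74, Δnorth = -56.89.
Bearing = atan2(-2.74, -56.89) mod 360° = 182.76°; distance = √((-2.74)² + (-56.89)²) = 56.960 mi.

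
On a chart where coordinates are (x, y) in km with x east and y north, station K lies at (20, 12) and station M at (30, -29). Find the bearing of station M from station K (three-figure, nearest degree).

166°

Δeast = 30 − 20 = 10.00; Δnorth = -29 − 12 = -41.00.
Bearing = atan2(Δeast, Δnorth) mod 360° = 166.29° ≈ 166°.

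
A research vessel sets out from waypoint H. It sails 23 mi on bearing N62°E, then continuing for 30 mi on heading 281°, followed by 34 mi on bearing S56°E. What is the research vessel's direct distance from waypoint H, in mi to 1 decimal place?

Leg 1 (N62°E, 23 mi): east 23 sin 62° = 20.31, north 23 cos 62° = 10.80
Leg 2 (281°, 30 mi): east 30 sin 281° = -29.45, north 30 cos 281° = 5.72
Leg 3 (S56°E, 34 mi): east 34 sin 124° = 28.19, north 34 cos 124° = -19.01
Net: 19.05 east, -2.49 north. Distance = √((19.05)² + (-2.49)²) = 19.208 mi.

19.2 mi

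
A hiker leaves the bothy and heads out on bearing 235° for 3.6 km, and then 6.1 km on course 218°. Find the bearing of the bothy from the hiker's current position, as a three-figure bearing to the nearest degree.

044°

Leg 1 (235°, 3.6 km): east 3.6 sin 235° = -2.95, north 3.6 cos 235° = -2.06
Leg 2 (218°, 6.1 km): east 6.1 sin 218° = -3.76, north 6.1 cos 218° = -4.81
Net displacement: -6.70 east, -6.87 north. Direction back to start is (6.70, 6.87): bearing = atan2(6.70, 6.87) mod 360° = 44.29° ≈ 044°.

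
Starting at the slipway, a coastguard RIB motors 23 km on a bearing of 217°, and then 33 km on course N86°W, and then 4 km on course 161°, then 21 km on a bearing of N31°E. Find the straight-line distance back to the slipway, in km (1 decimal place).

Leg 1 (217°, 23 km): east 23 sin 217° = -13.84, north 23 cos 217° = -18.37
Leg 2 (N86°W, 33 km): east 33 sin 274° = -32.92, north 33 cos 274° = 2.30
Leg 3 (161°, 4 km): east 4 sin 161° = 1.30, north 4 cos 161° = -3.78
Leg 4 (N31°E, 21 km): east 21 sin 31° = 10.82, north 21 cos 31° = 18.00
Net: -34.64 east, -1.85 north. Distance = √((-34.64)² + (-1.85)²) = 34.693 km.

34.7 km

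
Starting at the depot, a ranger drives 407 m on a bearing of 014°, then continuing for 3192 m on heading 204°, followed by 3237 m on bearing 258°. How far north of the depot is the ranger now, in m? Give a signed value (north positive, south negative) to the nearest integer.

Leg 1 (014°, 407 m): east 407 sin 14° = 98.46, north 407 cos 14° = 394.91
Leg 2 (204°, 3192 m): east 3192 sin 204° = -1298.30, north 3192 cos 204° = -2916.04
Leg 3 (258°, 3237 m): east 3237 sin 258° = -3166.26, north 3237 cos 258° = -673.01
Net north component: -3194.14 m.

-3194 m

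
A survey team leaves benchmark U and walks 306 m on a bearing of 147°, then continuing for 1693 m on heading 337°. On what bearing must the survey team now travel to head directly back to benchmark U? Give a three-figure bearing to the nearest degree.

Leg 1 (147°, 306 m): east 306 sin 147° = 166.66, north 306 cos 147° = -256.63
Leg 2 (337°, 1693 m): east 1693 sin 337° = -661.51, north 1693 cos 337° = 1558.41
Net displacement: -494.85 east, 1301.78 north. Direction back to start is (494.85, -1301.78): bearing = atan2(494.85, -1301.78) mod 360° = 159.19° ≈ 159°.

159°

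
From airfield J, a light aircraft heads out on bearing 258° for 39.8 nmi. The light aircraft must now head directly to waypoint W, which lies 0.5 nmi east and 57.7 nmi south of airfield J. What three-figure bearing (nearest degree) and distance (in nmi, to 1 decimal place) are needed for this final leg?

141°, 63.2 nmi

Leg 1 (258°, 39.8 nmi): east 39.8 sin 258° = -38.93, north 39.8 cos 258° = -8.27
Current position: (-38.93, -8.27). Target: (0.5, -57.7). Remaining: Δeast = 39.43, Δnorth = -49.43.
Bearing = atan2(39.43, -49.43) mod 360° = 141.42°; distance = √((39.43)² + (-49.43)²) = 63.226 nmi.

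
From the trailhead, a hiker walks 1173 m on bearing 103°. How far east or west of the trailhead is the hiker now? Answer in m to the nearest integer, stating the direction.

Leg 1 (103°, 1173 m): east 1173 sin 103° = 1142.94, north 1173 cos 103° = -263.87
Net east component: 1142.94 m.

1143 m east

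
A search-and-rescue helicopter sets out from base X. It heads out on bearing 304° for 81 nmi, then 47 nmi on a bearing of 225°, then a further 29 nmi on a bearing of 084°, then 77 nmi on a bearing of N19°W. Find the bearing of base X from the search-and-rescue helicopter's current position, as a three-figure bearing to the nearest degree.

132°

Leg 1 (304°, 81 nmi): east 81 sin 304° = -67.15, north 81 cos 304° = 45.29
Leg 2 (225°, 47 nmi): east 47 sin 225° = -33.23, north 47 cos 225° = -33.23
Leg 3 (084°, 29 nmi): east 29 sin 84° = 28.84, north 29 cos 84° = 3.03
Leg 4 (N19°W, 77 nmi): east 77 sin 341° = -25.07, north 77 cos 341° = 72.80
Net displacement: -96.61 east, 87.90 north. Direction back to start is (96.61, -87.90): bearing = atan2(96.61, -87.90) mod 360° = 132.30° ≈ 132°.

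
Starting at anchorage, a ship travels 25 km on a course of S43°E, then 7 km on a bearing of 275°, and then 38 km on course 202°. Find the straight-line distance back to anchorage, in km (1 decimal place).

Leg 1 (S43°E, 25 km): east 25 sin 137° = 17.05, north 25 cos 137° = -18.28
Leg 2 (275°, 7 km): east 7 sin 275° = -6.97, north 7 cos 275° = 0.61
Leg 3 (202°, 38 km): east 38 sin 202° = -14.24, north 38 cos 202° = -35.23
Net: -4.16 east, -52.91 north. Distance = √((-4.16)² + (-52.91)²) = 53.070 km.

53.1 km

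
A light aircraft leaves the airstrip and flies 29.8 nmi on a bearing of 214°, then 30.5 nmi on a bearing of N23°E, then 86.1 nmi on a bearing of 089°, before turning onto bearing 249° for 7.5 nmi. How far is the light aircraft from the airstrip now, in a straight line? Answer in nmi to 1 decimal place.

Leg 1 (214°, 29.8 nmi): east 29.8 sin 214° = -16.66, north 29.8 cos 214° = -24.71
Leg 2 (N23°E, 30.5 nmi): east 30.5 sin 23° = 11.92, north 30.5 cos 23° = 28.08
Leg 3 (089°, 86.1 nmi): east 86.1 sin 89° = 86.09, north 86.1 cos 89° = 1.50
Leg 4 (249°, 7.5 nmi): east 7.5 sin 249° = -7.00, north 7.5 cos 249° = -2.69
Net: 74.34 east, 2.18 north. Distance = √((74.34)² + (2.18)²) = 74.370 nmi.

74.4 nmi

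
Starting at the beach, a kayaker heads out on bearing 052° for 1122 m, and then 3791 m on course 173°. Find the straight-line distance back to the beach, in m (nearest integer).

Leg 1 (052°, 1122 m): east 1122 sin 52° = 884.15, north 1122 cos 52° = 690.77
Leg 2 (173°, 3791 m): east 3791 sin 173° = 462.01, north 3791 cos 173° = -3762.74
Net: 1346.15 east, -3071.97 north. Distance = √((1346.15)² + (-3071.97)²) = 3353.973 m.

3354 m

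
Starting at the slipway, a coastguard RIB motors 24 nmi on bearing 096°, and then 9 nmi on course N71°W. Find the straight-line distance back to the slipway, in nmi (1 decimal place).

Leg 1 (096°, 24 nmi): east 24 sin 96° = 23.87, north 24 cos 96° = -2.51
Leg 2 (N71°W, 9 nmi): east 9 sin 289° = -8.51, north 9 cos 289° = 2.93
Net: 15.36 east, 0.42 north. Distance = √((15.36)² + (0.42)²) = 15.365 nmi.

15.4 nmi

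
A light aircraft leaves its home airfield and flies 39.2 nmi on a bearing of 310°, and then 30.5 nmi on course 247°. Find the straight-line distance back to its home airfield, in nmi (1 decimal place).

59.6 nmi

Leg 1 (310°, 39.2 nmi): east 39.2 sin 310° = -30.03, north 39.2 cos 310° = 25.20
Leg 2 (247°, 30.5 nmi): east 30.5 sin 247° = -28.08, north 30.5 cos 247° = -11.92
Net: -58.10 east, 13.28 north. Distance = √((-58.10)² + (13.28)²) = 59.603 nmi.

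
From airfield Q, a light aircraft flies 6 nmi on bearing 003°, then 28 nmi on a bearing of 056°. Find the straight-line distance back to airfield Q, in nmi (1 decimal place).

32.0 nmi

Leg 1 (003°, 6 nmi): east 6 sin 3° = 0.31, north 6 cos 3° = 5.99
Leg 2 (056°, 28 nmi): east 28 sin 56° = 23.21, north 28 cos 56° = 15.66
Net: 23.53 east, 21.65 north. Distance = √((23.53)² + (21.65)²) = 31.972 nmi.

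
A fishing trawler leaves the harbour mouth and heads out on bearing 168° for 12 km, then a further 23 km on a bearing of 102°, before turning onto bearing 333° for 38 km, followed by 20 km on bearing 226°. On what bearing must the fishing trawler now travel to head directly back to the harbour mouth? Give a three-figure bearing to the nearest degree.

117°

Leg 1 (168°, 12 km): east 12 sin 168° = 2.49, north 12 cos 168° = -11.74
Leg 2 (102°, 23 km): east 23 sin 102° = 22.50, north 23 cos 102° = -4.78
Leg 3 (333°, 38 km): east 38 sin 333° = -17.25, north 38 cos 333° = 33.86
Leg 4 (226°, 20 km): east 20 sin 226° = -14.39, north 20 cos 226° = -13.89
Net displacement: -6.65 east, 3.45 north. Direction back to start is (6.65, -3.45): bearing = atan2(6.65, -3.45) mod 360° = 117.40° ≈ 117°.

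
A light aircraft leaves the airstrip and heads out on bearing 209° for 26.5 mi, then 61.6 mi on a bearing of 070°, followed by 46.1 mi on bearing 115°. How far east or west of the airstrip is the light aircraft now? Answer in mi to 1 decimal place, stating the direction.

Leg 1 (209°, 26.5 mi): east 26.5 sin 209° = -12.85, north 26.5 cos 209° = -23.18
Leg 2 (070°, 61.6 mi): east 61.6 sin 70° = 57.89, north 61.6 cos 70° = 21.07
Leg 3 (115°, 46.1 mi): east 46.1 sin 115° = 41.78, north 46.1 cos 115° = -19.48
Net east component: 86.82 mi.

86.8 mi east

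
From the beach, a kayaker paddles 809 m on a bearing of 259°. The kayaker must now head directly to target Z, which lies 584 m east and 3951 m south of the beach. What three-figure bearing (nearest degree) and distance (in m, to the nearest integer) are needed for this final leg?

160°, 4039 m

Leg 1 (259°, 809 m): east 809 sin 259° = -794.14, north 809 cos 259° = -154.36
Current position: (-794.14, -154.36). Target: (584, -3951). Remaining: Δeast = 1378.14, Δnorth = -3796.64.
Bearing = atan2(1378.14, -3796.64) mod 360° = 160.05°; distance = √((1378.14)² + (-3796.64)²) = 4039.022 m.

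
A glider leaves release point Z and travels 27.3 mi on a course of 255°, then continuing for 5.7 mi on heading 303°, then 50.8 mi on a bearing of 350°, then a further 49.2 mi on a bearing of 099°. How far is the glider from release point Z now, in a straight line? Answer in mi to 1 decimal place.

39.3 mi

Leg 1 (255°, 27.3 mi): east 27.3 sin 255° = -26.37, north 27.3 cos 255° = -7.07
Leg 2 (303°, 5.7 mi): east 5.7 sin 303° = -4.78, north 5.7 cos 303° = 3.10
Leg 3 (350°, 50.8 mi): east 50.8 sin 350° = -8.82, north 50.8 cos 350° = 50.03
Leg 4 (099°, 49.2 mi): east 49.2 sin 99° = 48.59, north 49.2 cos 99° = -7.70
Net: 8.62 east, 38.37 north. Distance = √((8.62)² + (38.37)²) = 39.327 mi.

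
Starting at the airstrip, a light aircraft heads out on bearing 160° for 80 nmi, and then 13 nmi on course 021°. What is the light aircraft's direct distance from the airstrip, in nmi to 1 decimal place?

Leg 1 (160°, 80 nmi): east 80 sin 160° = 27.36, north 80 cos 160° = -75.18
Leg 2 (021°, 13 nmi): east 13 sin 21° = 4.66, north 13 cos 21° = 12.14
Net: 32.02 east, -63.04 north. Distance = √((32.02)² + (-63.04)²) = 70.705 nmi.

70.7 nmi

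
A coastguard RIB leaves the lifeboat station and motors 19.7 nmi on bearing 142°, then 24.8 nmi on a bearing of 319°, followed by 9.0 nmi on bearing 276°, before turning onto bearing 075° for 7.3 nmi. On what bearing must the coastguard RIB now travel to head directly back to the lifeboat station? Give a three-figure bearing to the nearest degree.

Leg 1 (142°, 19.7 nmi): east 19.7 sin 142° = 12.13, north 19.7 cos 142° = -15.52
Leg 2 (319°, 24.8 nmi): east 24.8 sin 319° = -16.27, north 24.8 cos 319° = 18.72
Leg 3 (276°, 9.0 nmi): east 9.0 sin 276° = -8.95, north 9.0 cos 276° = 0.94
Leg 4 (075°, 7.3 nmi): east 7.3 sin 75° = 7.05, north 7.3 cos 75° = 1.89
Net displacement: -6.04 east, 6.02 north. Direction back to start is (6.04, -6.02): bearing = atan2(6.04, -6.02) mod 360° = 134.91° ≈ 135°.

135°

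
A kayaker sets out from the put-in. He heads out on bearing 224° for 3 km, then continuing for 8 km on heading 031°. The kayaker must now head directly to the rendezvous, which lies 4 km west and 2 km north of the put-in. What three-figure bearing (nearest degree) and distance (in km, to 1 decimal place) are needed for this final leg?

246°, 6.6 km

Leg 1 (224°, 3 km): east 3 sin 224° = -2.08, north 3 cos 224° = -2.16
Leg 2 (031°, 8 km): east 8 sin 31° = 4.12, north 8 cos 31° = 6.86
Current position: (2.04, 4.70). Target: (-4, 2). Remaining: Δeast = -6.04, Δnorth = -2.70.
Bearing = atan2(-6.04, -2.70) mod 360° = 245.91°; distance = √((-6.04)² + (-2.70)²) = 6.612 km.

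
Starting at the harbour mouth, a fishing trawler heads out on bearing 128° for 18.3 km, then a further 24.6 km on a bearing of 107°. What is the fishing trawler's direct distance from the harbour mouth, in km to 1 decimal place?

Leg 1 (128°, 18.3 km): east 18.3 sin 128° = 14.42, north 18.3 cos 128° = -11.27
Leg 2 (107°, 24.6 km): east 24.6 sin 107° = 23.53, north 24.6 cos 107° = -7.19
Net: 37.95 east, -18.46 north. Distance = √((37.95)² + (-18.46)²) = 42.197 km.

42.2 km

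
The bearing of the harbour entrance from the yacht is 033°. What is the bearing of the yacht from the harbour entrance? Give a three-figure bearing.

Back-bearing = 033° + 180° = 213°.

213°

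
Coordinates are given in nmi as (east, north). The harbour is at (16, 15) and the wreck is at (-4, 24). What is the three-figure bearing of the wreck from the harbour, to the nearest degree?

294°

Δeast = -4 − 16 = -20.00; Δnorth = 24 − 15 = 9.00.
Bearing = atan2(Δeast, Δnorth) mod 360° = 294.23° ≈ 294°.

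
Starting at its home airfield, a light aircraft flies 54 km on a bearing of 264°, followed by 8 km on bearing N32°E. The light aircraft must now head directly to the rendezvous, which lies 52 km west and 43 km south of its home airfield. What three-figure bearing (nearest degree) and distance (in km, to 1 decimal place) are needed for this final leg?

Leg 1 (264°, 54 km): east 54 sin 264° = -53.70, north 54 cos 264° = -5.64
Leg 2 (N32°E, 8 km): east 8 sin 32° = 4.24, north 8 cos 32° = 6.78
Current position: (-49.46, 1.14). Target: (-52, -43). Remaining: Δeast = -2.54, Δnorth = -44.14.
Bearing = atan2(-2.54, -44.14) mod 360° = 183.29°; distance = √((-2.54)² + (-44.14)²) = 44.213 km.

183°, 44.2 km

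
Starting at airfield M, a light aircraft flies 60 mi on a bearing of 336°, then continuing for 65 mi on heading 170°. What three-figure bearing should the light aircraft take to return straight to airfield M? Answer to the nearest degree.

055°

Leg 1 (336°, 60 mi): east 60 sin 336° = -24.40, north 60 cos 336° = 54.81
Leg 2 (170°, 65 mi): east 65 sin 170° = 11.29, north 65 cos 170° = -64.01
Net displacement: -13.12 east, -9.20 north. Direction back to start is (13.12, 9.20): bearing = atan2(13.12, 9.20) mod 360° = 54.96° ≈ 055°.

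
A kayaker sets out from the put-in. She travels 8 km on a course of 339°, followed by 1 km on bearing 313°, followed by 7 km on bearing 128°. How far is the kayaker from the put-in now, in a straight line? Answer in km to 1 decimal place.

Leg 1 (339°, 8 km): east 8 sin 339° = -2.87, north 8 cos 339° = 7.47
Leg 2 (313°, 1 km): east 1 sin 313° = -0.73, north 1 cos 313° = 0.68
Leg 3 (128°, 7 km): east 7 sin 128° = 5.52, north 7 cos 128° = -4.31
Net: 1.92 east, 3.84 north. Distance = √((1.92)² + (3.84)²) = 4.293 km.

4.3 km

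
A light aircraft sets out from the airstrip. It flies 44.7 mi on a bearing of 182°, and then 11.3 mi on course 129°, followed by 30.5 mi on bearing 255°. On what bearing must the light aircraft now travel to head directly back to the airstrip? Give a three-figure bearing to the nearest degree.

020°

Leg 1 (182°, 44.7 mi): east 44.7 sin 182° = -1.56, north 44.7 cos 182° = -44.67
Leg 2 (129°, 11.3 mi): east 11.3 sin 129° = 8.78, north 11.3 cos 129° = -7.11
Leg 3 (255°, 30.5 mi): east 30.5 sin 255° = -29.46, north 30.5 cos 255° = -7.89
Net displacement: -22.24 east, -59.68 north. Direction back to start is (22.24, 59.68): bearing = atan2(22.24, 59.68) mod 360° = 20.44° ≈ 020°.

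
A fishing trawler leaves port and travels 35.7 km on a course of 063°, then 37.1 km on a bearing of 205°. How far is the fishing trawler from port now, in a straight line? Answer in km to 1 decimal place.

23.7 km

Leg 1 (063°, 35.7 km): east 35.7 sin 63° = 31.81, north 35.7 cos 63° = 16.21
Leg 2 (205°, 37.1 km): east 37.1 sin 205° = -15.68, north 37.1 cos 205° = -33.62
Net: 16.13 east, -17.42 north. Distance = √((16.13)² + (-17.42)²) = 23.738 km.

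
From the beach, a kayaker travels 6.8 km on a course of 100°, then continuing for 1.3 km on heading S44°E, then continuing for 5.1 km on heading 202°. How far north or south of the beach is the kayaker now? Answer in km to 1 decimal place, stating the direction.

Leg 1 (100°, 6.8 km): east 6.8 sin 100° = 6.70, north 6.8 cos 100° = -1.18
Leg 2 (S44°E, 1.3 km): east 1.3 sin 136° = 0.90, north 1.3 cos 136° = -0.94
Leg 3 (202°, 5.1 km): east 5.1 sin 202° = -1.91, north 5.1 cos 202° = -4.73
Net north component: -6.84 km.

6.8 km south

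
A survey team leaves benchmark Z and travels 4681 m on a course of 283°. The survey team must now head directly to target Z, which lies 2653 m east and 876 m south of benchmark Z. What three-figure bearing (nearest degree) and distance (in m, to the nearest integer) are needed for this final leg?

105°, 7467 m

Leg 1 (283°, 4681 m): east 4681 sin 283° = -4561.03, north 4681 cos 283° = 1053.00
Current position: (-4561.03, 1053.00). Target: (2653, -876). Remaining: Δeast = 7214.03, Δnorth = -1929.00.
Bearing = atan2(7214.03, -1929.00) mod 360° = 104.97°; distance = √((7214.03)² + (-1929.00)²) = 7467.476 m.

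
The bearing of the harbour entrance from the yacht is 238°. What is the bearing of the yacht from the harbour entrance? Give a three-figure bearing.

058°

Back-bearing = 238° − 180° = 058°.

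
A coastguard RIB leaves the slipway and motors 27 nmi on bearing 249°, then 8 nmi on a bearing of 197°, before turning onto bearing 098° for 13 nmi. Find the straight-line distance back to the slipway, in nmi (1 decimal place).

24.1 nmi

Leg 1 (249°, 27 nmi): east 27 sin 249° = -25.21, north 27 cos 249° = -9.68
Leg 2 (197°, 8 nmi): east 8 sin 197° = -2.34, north 8 cos 197° = -7.65
Leg 3 (098°, 13 nmi): east 13 sin 98° = 12.87, north 13 cos 98° = -1.81
Net: -14.67 east, -19.14 north. Distance = √((-14.67)² + (-19.14)²) = 24.113 nmi.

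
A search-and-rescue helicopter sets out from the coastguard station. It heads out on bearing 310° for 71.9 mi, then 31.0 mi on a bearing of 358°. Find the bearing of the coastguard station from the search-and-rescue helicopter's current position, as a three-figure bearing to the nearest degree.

Leg 1 (310°, 71.9 mi): east 71.9 sin 310° = -55.08, north 71.9 cos 310° = 46.22
Leg 2 (358°, 31.0 mi): east 31.0 sin 358° = -1.08, north 31.0 cos 358° = 30.98
Net displacement: -56.16 east, 77.20 north. Direction back to start is (56.16, -77.20): bearing = atan2(56.16, -77.20) mod 360° = 143.96° ≈ 144°.

144°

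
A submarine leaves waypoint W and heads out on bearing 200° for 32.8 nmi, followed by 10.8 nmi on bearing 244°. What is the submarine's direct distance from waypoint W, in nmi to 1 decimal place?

41.3 nmi

Leg 1 (200°, 32.8 nmi): east 32.8 sin 200° = -11.22, north 32.8 cos 200° = -30.82
Leg 2 (244°, 10.8 nmi): east 10.8 sin 244° = -9.71, north 10.8 cos 244° = -4.73
Net: -20.93 east, -35.56 north. Distance = √((-20.93)² + (-35.56)²) = 41.257 nmi.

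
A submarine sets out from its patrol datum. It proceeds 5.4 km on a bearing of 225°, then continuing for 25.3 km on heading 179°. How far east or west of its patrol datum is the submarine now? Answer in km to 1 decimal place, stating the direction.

Leg 1 (225°, 5.4 km): east 5.4 sin 225° = -3.82, north 5.4 cos 225° = -3.82
Leg 2 (179°, 25.3 km): east 25.3 sin 179° = 0.44, north 25.3 cos 179° = -25.30
Net east component: -3.38 km.

3.4 km west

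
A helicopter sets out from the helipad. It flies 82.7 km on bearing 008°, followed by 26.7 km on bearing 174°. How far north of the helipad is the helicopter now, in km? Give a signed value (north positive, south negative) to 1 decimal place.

Leg 1 (008°, 82.7 km): east 82.7 sin 8° = 11.51, north 82.7 cos 8° = 81.90
Leg 2 (174°, 26.7 km): east 26.7 sin 174° = 2.79, north 26.7 cos 174° = -26.55
Net north component: 55.34 km.

55.3 km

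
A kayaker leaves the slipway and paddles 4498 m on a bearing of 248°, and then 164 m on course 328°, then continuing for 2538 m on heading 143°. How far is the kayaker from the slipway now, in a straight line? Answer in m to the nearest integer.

Leg 1 (248°, 4498 m): east 4498 sin 248° = -4170.47, north 4498 cos 248° = -1684.98
Leg 2 (328°, 164 m): east 164 sin 328° = -86.91, north 164 cos 328° = 139.08
Leg 3 (143°, 2538 m): east 2538 sin 143° = 1527.41, north 2538 cos 143° = -2026.94
Net: -2729.97 east, -3572.84 north. Distance = √((-2729.97)² + (-3572.84)²) = 4496.434 m.

4496 m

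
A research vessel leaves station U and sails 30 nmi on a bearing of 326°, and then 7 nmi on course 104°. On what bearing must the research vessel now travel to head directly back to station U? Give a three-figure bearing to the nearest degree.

157°

Leg 1 (326°, 30 nmi): east 30 sin 326° = -16.78, north 30 cos 326° = 24.87
Leg 2 (104°, 7 nmi): east 7 sin 104° = 6.79, north 7 cos 104° = -1.69
Net displacement: -9.98 east, 23.18 north. Direction back to start is (9.98, -23.18): bearing = atan2(9.98, -23.18) mod 360° = 156.70° ≈ 157°.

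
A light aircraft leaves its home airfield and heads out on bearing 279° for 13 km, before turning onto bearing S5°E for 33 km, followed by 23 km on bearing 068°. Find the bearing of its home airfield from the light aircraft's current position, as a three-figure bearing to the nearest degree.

333°

Leg 1 (279°, 13 km): east 13 sin 279° = -12.84, north 13 cos 279° = 2.03
Leg 2 (S5°E, 33 km): east 33 sin 175° = 2.88, north 33 cos 175° = -32.87
Leg 3 (068°, 23 km): east 23 sin 68° = 21.33, north 23 cos 68° = 8.62
Net displacement: 11.36 east, -22.22 north. Direction back to start is (-11.36, 22.22): bearing = atan2(-11.36, 22.22) mod 360° = 332.92° ≈ 333°.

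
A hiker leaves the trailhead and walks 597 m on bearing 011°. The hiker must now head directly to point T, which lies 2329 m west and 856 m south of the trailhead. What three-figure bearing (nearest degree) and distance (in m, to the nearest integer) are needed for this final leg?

239°, 2837 m

Leg 1 (011°, 597 m): east 597 sin 11° = 113.91, north 597 cos 11° = 586.03
Current position: (113.91, 586.03). Target: (-2329, -856). Remaining: Δeast = -2442.91, Δnorth = -1442.03.
Bearing = atan2(-2442.91, -1442.03) mod 360° = 239.45°; distance = √((-2442.91)² + (-1442.03)²) = 2836.773 m.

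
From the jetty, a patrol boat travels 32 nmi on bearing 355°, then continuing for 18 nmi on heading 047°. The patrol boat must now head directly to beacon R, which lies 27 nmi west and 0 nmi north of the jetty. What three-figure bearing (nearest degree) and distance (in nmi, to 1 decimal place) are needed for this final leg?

220°, 57.8 nmi

Leg 1 (355°, 32 nmi): east 32 sin 355° = -2.79, north 32 cos 355° = 31.88
Leg 2 (047°, 18 nmi): east 18 sin 47° = 13.16, north 18 cos 47° = 12.28
Current position: (10.38, 44.15). Target: (-27, 0). Remaining: Δeast = -37.38, Δnorth = -44.15.
Bearing = atan2(-37.38, -44.15) mod 360° = 220.25°; distance = √((-37.38)² + (-44.15)²) = 57.849 nmi.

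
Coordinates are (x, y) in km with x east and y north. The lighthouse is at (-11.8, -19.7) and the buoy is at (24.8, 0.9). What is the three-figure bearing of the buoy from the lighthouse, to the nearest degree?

061°

Δeast = 24.8 − -11.8 = 36.60; Δnorth = 0.9 − -19.7 = 20.60.
Bearing = atan2(Δeast, Δnorth) mod 360° = 60.63° ≈ 061°.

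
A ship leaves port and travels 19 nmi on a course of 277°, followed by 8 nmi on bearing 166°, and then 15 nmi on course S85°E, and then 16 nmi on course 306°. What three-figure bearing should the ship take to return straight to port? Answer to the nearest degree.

100°

Leg 1 (277°, 19 nmi): east 19 sin 277° = -18.86, north 19 cos 277° = 2.32
Leg 2 (166°, 8 nmi): east 8 sin 166° = 1.94, north 8 cos 166° = -7.76
Leg 3 (S85°E, 15 nmi): east 15 sin 95° = 14.94, north 15 cos 95° = -1.31
Leg 4 (306°, 16 nmi): east 16 sin 306° = -12.94, north 16 cos 306° = 9.40
Net displacement: -14.92 east, 2.65 north. Direction back to start is (14.92, -2.65): bearing = atan2(14.92, -2.65) mod 360° = 100.07° ≈ 100°.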